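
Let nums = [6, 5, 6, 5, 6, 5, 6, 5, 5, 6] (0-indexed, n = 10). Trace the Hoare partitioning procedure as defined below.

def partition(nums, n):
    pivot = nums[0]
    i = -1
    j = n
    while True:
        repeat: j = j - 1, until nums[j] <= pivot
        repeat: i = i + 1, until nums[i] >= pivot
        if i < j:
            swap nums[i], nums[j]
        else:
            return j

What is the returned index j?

6

pivot = nums[0] = 6; i = -1, j = 10
j→9 (nums[9]=6≤6), i→0 (nums[0]=6≥6); i<j, swap → [6, 5, 6, 5, 6, 5, 6, 5, 5, 6]
j→8 (nums[8]=5≤6), i→2 (nums[2]=6≥6); i<j, swap → [6, 5, 5, 5, 6, 5, 6, 5, 6, 6]
j→7 (nums[7]=5≤6), i→4 (nums[4]=6≥6); i<j, swap → [6, 5, 5, 5, 5, 5, 6, 6, 6, 6]
j→6, i→6; i≥j, return j=6. nums = [6, 5, 5, 5, 5, 5, 6, 6, 6, 6]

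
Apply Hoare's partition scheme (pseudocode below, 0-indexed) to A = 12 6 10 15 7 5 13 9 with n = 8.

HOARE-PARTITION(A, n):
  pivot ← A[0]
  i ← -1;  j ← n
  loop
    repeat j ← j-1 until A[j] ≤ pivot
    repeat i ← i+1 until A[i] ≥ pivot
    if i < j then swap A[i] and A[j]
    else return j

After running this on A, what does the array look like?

9 6 10 5 7 15 13 12

pivot=12
j stops at 7 (9), i stops at 0 (12); swap ⇒ 9 6 10 15 7 5 13 12
j stops at 5 (5), i stops at 3 (15); swap ⇒ 9 6 10 5 7 15 13 12
j stops at 4, i stops at 5; i≥j ⇒ return 4. A=9 6 10 5 7 15 13 12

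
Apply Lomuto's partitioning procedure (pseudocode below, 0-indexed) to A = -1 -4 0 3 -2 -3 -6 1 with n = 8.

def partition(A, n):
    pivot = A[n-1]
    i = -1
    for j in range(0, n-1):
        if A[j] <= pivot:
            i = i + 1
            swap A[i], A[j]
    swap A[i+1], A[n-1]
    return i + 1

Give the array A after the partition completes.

-1 -4 0 -2 -3 -6 1 3

pivot=1, i=-1
j=0: -1≤1, i=0, swap(0,0) ⇒ -1 -4 0 3 -2 -3 -6 1
j=1: -4≤1, i=1, swap(1,1) ⇒ -1 -4 0 3 -2 -3 -6 1
j=2: 0≤1, i=2, swap(2,2) ⇒ -1 -4 0 3 -2 -3 -6 1
j=3: 3>1, skip
j=4: -2≤1, i=3, swap(3,4) ⇒ -1 -4 0 -2 3 -3 -6 1
j=5: -3≤1, i=4, swap(4,5) ⇒ -1 -4 0 -2 -3 3 -6 1
j=6: -6≤1, i=5, swap(5,6) ⇒ -1 -4 0 -2 -3 -6 3 1
swap(6,7) ⇒ -1 -4 0 -2 -3 -6 1 3; return 6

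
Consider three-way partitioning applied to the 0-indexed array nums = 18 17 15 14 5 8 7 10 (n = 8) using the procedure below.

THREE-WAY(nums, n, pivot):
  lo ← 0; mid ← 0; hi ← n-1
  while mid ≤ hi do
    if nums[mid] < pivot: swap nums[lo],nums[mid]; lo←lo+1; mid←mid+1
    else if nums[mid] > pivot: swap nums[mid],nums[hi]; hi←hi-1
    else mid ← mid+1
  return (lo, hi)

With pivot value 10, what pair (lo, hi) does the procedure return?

lo=0 mid=0 hi=7
18>10: swap(0,7), hi=6 ⇒ 10 17 15 14 5 8 7 18
10=10: mid=1
17>10: swap(1,6), hi=5 ⇒ 10 7 15 14 5 8 17 18
7<10: swap(0,1), lo=1 mid=2 ⇒ 7 10 15 14 5 8 17 18
15>10: swap(2,5), hi=4 ⇒ 7 10 8 14 5 15 17 18
8<10: swap(1,2), lo=2 mid=3 ⇒ 7 8 10 14 5 15 17 18
14>10: swap(3,4), hi=3 ⇒ 7 8 10 5 14 15 17 18
5<10: swap(2,3), lo=3 mid=4 ⇒ 7 8 5 10 14 15 17 18
done. lo=3 hi=3; nums=7 8 5 10 14 15 17 18

(3, 3)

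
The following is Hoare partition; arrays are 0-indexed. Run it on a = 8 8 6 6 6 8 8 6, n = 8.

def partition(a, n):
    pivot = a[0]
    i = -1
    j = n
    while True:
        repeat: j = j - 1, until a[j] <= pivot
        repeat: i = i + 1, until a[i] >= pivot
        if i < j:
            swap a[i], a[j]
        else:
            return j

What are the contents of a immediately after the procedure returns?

pivot=8
j stops at 7 (6), i stops at 0 (8); swap ⇒ 6 8 6 6 6 8 8 8
j stops at 6 (8), i stops at 1 (8); swap ⇒ 6 8 6 6 6 8 8 8
j stops at 5, i stops at 5; i≥j ⇒ return 5. a=6 8 6 6 6 8 8 8

6 8 6 6 6 8 8 8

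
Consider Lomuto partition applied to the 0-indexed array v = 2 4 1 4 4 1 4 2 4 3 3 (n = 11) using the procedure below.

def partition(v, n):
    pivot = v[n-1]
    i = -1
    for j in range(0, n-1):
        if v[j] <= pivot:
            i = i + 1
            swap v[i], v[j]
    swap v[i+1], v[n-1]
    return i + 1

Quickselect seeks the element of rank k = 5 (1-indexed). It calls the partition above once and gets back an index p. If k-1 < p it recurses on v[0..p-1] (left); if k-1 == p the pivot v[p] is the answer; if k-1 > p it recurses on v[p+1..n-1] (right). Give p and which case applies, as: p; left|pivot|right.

5; left

pivot = v[10] = 3; i = -1
j=0: v[0]=2 ≤ 3 → i=0, swap v[0],v[0] (no change) → 2 4 1 4 4 1 4 2 4 3 3
j=1: v[1]=4 > 3 → no swap
j=2: v[2]=1 ≤ 3 → i=1, swap v[1],v[2] → 2 1 4 4 4 1 4 2 4 3 3
j=3: v[3]=4 > 3 → no swap
j=4: v[4]=4 > 3 → no swap
j=5: v[5]=1 ≤ 3 → i=2, swap v[2],v[5] → 2 1 1 4 4 4 4 2 4 3 3
j=6: v[6]=4 > 3 → no swap
j=7: v[7]=2 ≤ 3 → i=3, swap v[3],v[7] → 2 1 1 2 4 4 4 4 4 3 3
j=8: v[8]=4 > 3 → no swap
j=9: v[9]=3 ≤ 3 → i=4, swap v[4],v[9] → 2 1 1 2 3 4 4 4 4 4 3
final swap v[5],v[10] → 2 1 1 2 3 3 4 4 4 4 4; return 5
p = 5; k-1 = 4 < 5 ⇒ left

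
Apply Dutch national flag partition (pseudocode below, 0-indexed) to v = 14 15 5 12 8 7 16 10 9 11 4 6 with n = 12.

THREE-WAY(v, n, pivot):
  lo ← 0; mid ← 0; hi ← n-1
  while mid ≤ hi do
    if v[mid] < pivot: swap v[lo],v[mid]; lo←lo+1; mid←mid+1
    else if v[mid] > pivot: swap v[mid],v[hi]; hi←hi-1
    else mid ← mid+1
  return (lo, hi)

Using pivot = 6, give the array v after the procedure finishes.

lo=0 mid=0 hi=11
14>6: swap(0,11), hi=10 ⇒ 6 15 5 12 8 7 16 10 9 11 4 14
6=6: mid=1
15>6: swap(1,10), hi=9 ⇒ 6 4 5 12 8 7 16 10 9 11 15 14
4<6: swap(0,1), lo=1 mid=2 ⇒ 4 6 5 12 8 7 16 10 9 11 15 14
5<6: swap(1,2), lo=2 mid=3 ⇒ 4 5 6 12 8 7 16 10 9 11 15 14
12>6: swap(3,9), hi=8 ⇒ 4 5 6 11 8 7 16 10 9 12 15 14
11>6: swap(3,8), hi=7 ⇒ 4 5 6 9 8 7 16 10 11 12 15 14
9>6: swap(3,7), hi=6 ⇒ 4 5 6 10 8 7 16 9 11 12 15 14
10>6: swap(3,6), hi=5 ⇒ 4 5 6 16 8 7 10 9 11 12 15 14
16>6: swap(3,5), hi=4 ⇒ 4 5 6 7 8 16 10 9 11 12 15 14
7>6: swap(3,4), hi=3 ⇒ 4 5 6 8 7 16 10 9 11 12 15 14
8>6: swap(3,3), hi=2 ⇒ 4 5 6 8 7 16 10 9 11 12 15 14
done. lo=2 hi=2; v=4 5 6 8 7 16 10 9 11 12 15 14

4 5 6 8 7 16 10 9 11 12 15 14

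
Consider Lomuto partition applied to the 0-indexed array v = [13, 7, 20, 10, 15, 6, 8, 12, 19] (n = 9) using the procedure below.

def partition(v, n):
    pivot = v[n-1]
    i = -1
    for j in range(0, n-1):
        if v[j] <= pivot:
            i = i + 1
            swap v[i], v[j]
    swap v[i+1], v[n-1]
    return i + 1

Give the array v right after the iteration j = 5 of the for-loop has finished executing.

pivot = v[8] = 19; i = -1
j=0: v[0]=13 ≤ 19 → i=0, swap v[0],v[0] (no change) → [13, 7, 20, 10, 15, 6, 8, 12, 19]
j=1: v[1]=7 ≤ 19 → i=1, swap v[1],v[1] (no change) → [13, 7, 20, 10, 15, 6, 8, 12, 19]
j=2: v[2]=20 > 19 → no swap
j=3: v[3]=10 ≤ 19 → i=2, swap v[2],v[3] → [13, 7, 10, 20, 15, 6, 8, 12, 19]
j=4: v[4]=15 ≤ 19 → i=3, swap v[3],v[4] → [13, 7, 10, 15, 20, 6, 8, 12, 19]
j=5: v[5]=6 ≤ 19 → i=4, swap v[4],v[5] → [13, 7, 10, 15, 6, 20, 8, 12, 19]
(after j=5) v = [13, 7, 10, 15, 6, 20, 8, 12, 19]

[13, 7, 10, 15, 6, 20, 8, 12, 19]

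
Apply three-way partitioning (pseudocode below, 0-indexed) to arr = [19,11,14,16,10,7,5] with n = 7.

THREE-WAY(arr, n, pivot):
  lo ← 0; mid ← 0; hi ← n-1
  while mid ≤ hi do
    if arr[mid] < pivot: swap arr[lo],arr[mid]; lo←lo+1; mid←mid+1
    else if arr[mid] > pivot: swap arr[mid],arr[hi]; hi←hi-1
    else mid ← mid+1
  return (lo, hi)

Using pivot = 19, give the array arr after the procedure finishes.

lo=0 mid=0 hi=6
19=19: mid=1
11<19: swap(0,1), lo=1 mid=2 ⇒ [11,19,14,16,10,7,5]
14<19: swap(1,2), lo=2 mid=3 ⇒ [11,14,19,16,10,7,5]
16<19: swap(2,3), lo=3 mid=4 ⇒ [11,14,16,19,10,7,5]
10<19: swap(3,4), lo=4 mid=5 ⇒ [11,14,16,10,19,7,5]
7<19: swap(4,5), lo=5 mid=6 ⇒ [11,14,16,10,7,19,5]
5<19: swap(5,6), lo=6 mid=7 ⇒ [11,14,16,10,7,5,19]
done. lo=6 hi=6; arr=[11,14,16,10,7,5,19]

[11,14,16,10,7,5,19]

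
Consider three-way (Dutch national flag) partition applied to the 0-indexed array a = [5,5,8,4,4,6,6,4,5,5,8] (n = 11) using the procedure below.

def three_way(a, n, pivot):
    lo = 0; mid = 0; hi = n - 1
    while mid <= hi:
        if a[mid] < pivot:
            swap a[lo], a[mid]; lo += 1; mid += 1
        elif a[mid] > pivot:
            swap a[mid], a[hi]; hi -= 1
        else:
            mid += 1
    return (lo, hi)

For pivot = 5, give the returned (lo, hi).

pivot = 5; lo=0, mid=0, hi=10
a[mid]=5=5: mid=1
a[mid]=5=5: mid=2
a[mid]=8>5: swap a[2],a[10]; hi=9 → [5,5,8,4,4,6,6,4,5,5,8]
a[mid]=8>5: swap a[2],a[9]; hi=8 → [5,5,5,4,4,6,6,4,5,8,8]
a[mid]=5=5: mid=3
a[mid]=4<5: swap a[0],a[3]; lo=1,mid=4 → [4,5,5,5,4,6,6,4,5,8,8]
a[mid]=4<5: swap a[1],a[4]; lo=2,mid=5 → [4,4,5,5,5,6,6,4,5,8,8]
a[mid]=6>5: swap a[5],a[8]; hi=7 → [4,4,5,5,5,5,6,4,6,8,8]
a[mid]=5=5: mid=6
a[mid]=6>5: swap a[6],a[7]; hi=6 → [4,4,5,5,5,5,4,6,6,8,8]
a[mid]=4<5: swap a[2],a[6]; lo=3,mid=7 → [4,4,4,5,5,5,5,6,6,8,8]
end: lo=3, hi=6; a = [4,4,4,5,5,5,5,6,6,8,8]

(3, 6)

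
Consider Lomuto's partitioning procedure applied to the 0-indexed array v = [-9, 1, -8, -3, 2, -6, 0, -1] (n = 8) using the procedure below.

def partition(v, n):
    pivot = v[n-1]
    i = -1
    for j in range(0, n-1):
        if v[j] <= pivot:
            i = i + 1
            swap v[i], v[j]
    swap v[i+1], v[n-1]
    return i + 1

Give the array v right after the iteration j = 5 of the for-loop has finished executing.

[-9, -8, -3, -6, 2, 1, 0, -1]

pivot = v[7] = -1; i = -1
j=0: v[0]=-9 ≤ -1 → i=0, swap v[0],v[0] (no change) → [-9, 1, -8, -3, 2, -6, 0, -1]
j=1: v[1]=1 > -1 → no swap
j=2: v[2]=-8 ≤ -1 → i=1, swap v[1],v[2] → [-9, -8, 1, -3, 2, -6, 0, -1]
j=3: v[3]=-3 ≤ -1 → i=2, swap v[2],v[3] → [-9, -8, -3, 1, 2, -6, 0, -1]
j=4: v[4]=2 > -1 → no swap
j=5: v[5]=-6 ≤ -1 → i=3, swap v[3],v[5] → [-9, -8, -3, -6, 2, 1, 0, -1]
(after j=5) v = [-9, -8, -3, -6, 2, 1, 0, -1]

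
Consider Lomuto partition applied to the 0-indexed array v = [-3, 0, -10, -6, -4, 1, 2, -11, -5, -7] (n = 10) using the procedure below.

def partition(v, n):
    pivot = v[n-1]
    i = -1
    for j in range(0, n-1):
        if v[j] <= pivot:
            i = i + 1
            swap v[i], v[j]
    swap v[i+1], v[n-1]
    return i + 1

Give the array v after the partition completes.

[-10, -11, -7, -6, -4, 1, 2, 0, -5, -3]

pivot=-7, i=-1
j=0: -3>-7, skip
j=1: 0>-7, skip
j=2: -10≤-7, i=0, swap(0,2) ⇒ [-10, 0, -3, -6, -4, 1, 2, -11, -5, -7]
j=3: -6>-7, skip
j=4: -4>-7, skip
j=5: 1>-7, skip
j=6: 2>-7, skip
j=7: -11≤-7, i=1, swap(1,7) ⇒ [-10, -11, -3, -6, -4, 1, 2, 0, -5, -7]
j=8: -5>-7, skip
swap(2,9) ⇒ [-10, -11, -7, -6, -4, 1, 2, 0, -5, -3]; return 2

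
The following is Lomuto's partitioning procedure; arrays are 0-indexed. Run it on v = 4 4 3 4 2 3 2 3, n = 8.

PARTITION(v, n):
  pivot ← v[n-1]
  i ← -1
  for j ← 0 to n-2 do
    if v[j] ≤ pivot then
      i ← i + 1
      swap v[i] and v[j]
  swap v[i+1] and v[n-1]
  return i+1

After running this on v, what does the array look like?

3 2 3 2 3 4 4 4

pivot = v[7] = 3; i = -1
j=0: v[0]=4 > 3 → no swap
j=1: v[1]=4 > 3 → no swap
j=2: v[2]=3 ≤ 3 → i=0, swap v[0],v[2] → 3 4 4 4 2 3 2 3
j=3: v[3]=4 > 3 → no swap
j=4: v[4]=2 ≤ 3 → i=1, swap v[1],v[4] → 3 2 4 4 4 3 2 3
j=5: v[5]=3 ≤ 3 → i=2, swap v[2],v[5] → 3 2 3 4 4 4 2 3
j=6: v[6]=2 ≤ 3 → i=3, swap v[3],v[6] → 3 2 3 2 4 4 4 3
final swap v[4],v[7] → 3 2 3 2 3 4 4 4; return 4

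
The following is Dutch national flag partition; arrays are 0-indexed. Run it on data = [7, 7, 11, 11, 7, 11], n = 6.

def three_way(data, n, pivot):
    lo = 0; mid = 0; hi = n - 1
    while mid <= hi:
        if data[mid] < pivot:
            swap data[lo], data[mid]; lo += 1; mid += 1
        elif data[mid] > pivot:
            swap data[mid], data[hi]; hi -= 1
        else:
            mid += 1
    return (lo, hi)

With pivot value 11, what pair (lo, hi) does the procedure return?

(3, 5)

lo=0 mid=0 hi=5
7<11: swap(0,0), lo=1 mid=1 ⇒ [7, 7, 11, 11, 7, 11]
7<11: swap(1,1), lo=2 mid=2 ⇒ [7, 7, 11, 11, 7, 11]
11=11: mid=3
11=11: mid=4
7<11: swap(2,4), lo=3 mid=5 ⇒ [7, 7, 7, 11, 11, 11]
11=11: mid=6
done. lo=3 hi=5; data=[7, 7, 7, 11, 11, 11]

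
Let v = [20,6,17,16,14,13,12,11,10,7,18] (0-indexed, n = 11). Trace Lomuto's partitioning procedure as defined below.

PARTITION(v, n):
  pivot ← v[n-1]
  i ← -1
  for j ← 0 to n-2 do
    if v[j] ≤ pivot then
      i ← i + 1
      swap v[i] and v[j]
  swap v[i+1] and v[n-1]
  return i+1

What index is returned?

9

pivot = v[10] = 18; i = -1
j=0: v[0]=20 > 18 → no swap
j=1: v[1]=6 ≤ 18 → i=0, swap v[0],v[1] → [6,20,17,16,14,13,12,11,10,7,18]
j=2: v[2]=17 ≤ 18 → i=1, swap v[1],v[2] → [6,17,20,16,14,13,12,11,10,7,18]
j=3: v[3]=16 ≤ 18 → i=2, swap v[2],v[3] → [6,17,16,20,14,13,12,11,10,7,18]
j=4: v[4]=14 ≤ 18 → i=3, swap v[3],v[4] → [6,17,16,14,20,13,12,11,10,7,18]
j=5: v[5]=13 ≤ 18 → i=4, swap v[4],v[5] → [6,17,16,14,13,20,12,11,10,7,18]
j=6: v[6]=12 ≤ 18 → i=5, swap v[5],v[6] → [6,17,16,14,13,12,20,11,10,7,18]
j=7: v[7]=11 ≤ 18 → i=6, swap v[6],v[7] → [6,17,16,14,13,12,11,20,10,7,18]
j=8: v[8]=10 ≤ 18 → i=7, swap v[7],v[8] → [6,17,16,14,13,12,11,10,20,7,18]
j=9: v[9]=7 ≤ 18 → i=8, swap v[8],v[9] → [6,17,16,14,13,12,11,10,7,20,18]
final swap v[9],v[10] → [6,17,16,14,13,12,11,10,7,18,20]; return 9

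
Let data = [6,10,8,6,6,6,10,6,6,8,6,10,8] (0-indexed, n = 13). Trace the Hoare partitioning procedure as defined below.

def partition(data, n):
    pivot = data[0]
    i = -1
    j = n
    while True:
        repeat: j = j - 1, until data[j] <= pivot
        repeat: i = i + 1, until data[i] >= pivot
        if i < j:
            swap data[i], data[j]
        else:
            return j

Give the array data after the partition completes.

[6,6,6,6,6,6,10,8,10,8,6,10,8]

pivot = data[0] = 6; i = -1, j = 13
j→10 (data[10]=6≤6), i→0 (data[0]=6≥6); i<j, swap → [6,10,8,6,6,6,10,6,6,8,6,10,8]
j→8 (data[8]=6≤6), i→1 (data[1]=10≥6); i<j, swap → [6,6,8,6,6,6,10,6,10,8,6,10,8]
j→7 (data[7]=6≤6), i→2 (data[2]=8≥6); i<j, swap → [6,6,6,6,6,6,10,8,10,8,6,10,8]
j→5 (data[5]=6≤6), i→3 (data[3]=6≥6); i<j, swap → [6,6,6,6,6,6,10,8,10,8,6,10,8]
j→4, i→4; i≥j, return j=4. data = [6,6,6,6,6,6,10,8,10,8,6,10,8]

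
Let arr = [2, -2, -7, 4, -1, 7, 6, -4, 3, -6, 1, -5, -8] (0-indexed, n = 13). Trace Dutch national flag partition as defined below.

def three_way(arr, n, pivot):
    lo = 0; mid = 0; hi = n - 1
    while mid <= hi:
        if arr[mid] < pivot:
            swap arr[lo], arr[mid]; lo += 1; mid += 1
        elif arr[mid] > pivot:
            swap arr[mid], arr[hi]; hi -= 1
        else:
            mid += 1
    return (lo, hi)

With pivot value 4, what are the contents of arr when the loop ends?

lo=0 mid=0 hi=12
2<4: swap(0,0), lo=1 mid=1 ⇒ [2, -2, -7, 4, -1, 7, 6, -4, 3, -6, 1, -5, -8]
-2<4: swap(1,1), lo=2 mid=2 ⇒ [2, -2, -7, 4, -1, 7, 6, -4, 3, -6, 1, -5, -8]
-7<4: swap(2,2), lo=3 mid=3 ⇒ [2, -2, -7, 4, -1, 7, 6, -4, 3, -6, 1, -5, -8]
4=4: mid=4
-1<4: swap(3,4), lo=4 mid=5 ⇒ [2, -2, -7, -1, 4, 7, 6, -4, 3, -6, 1, -5, -8]
7>4: swap(5,12), hi=11 ⇒ [2, -2, -7, -1, 4, -8, 6, -4, 3, -6, 1, -5, 7]
-8<4: swap(4,5), lo=5 mid=6 ⇒ [2, -2, -7, -1, -8, 4, 6, -4, 3, -6, 1, -5, 7]
6>4: swap(6,11), hi=10 ⇒ [2, -2, -7, -1, -8, 4, -5, -4, 3, -6, 1, 6, 7]
-5<4: swap(5,6), lo=6 mid=7 ⇒ [2, -2, -7, -1, -8, -5, 4, -4, 3, -6, 1, 6, 7]
-4<4: swap(6,7), lo=7 mid=8 ⇒ [2, -2, -7, -1, -8, -5, -4, 4, 3, -6, 1, 6, 7]
3<4: swap(7,8), lo=8 mid=9 ⇒ [2, -2, -7, -1, -8, -5, -4, 3, 4, -6, 1, 6, 7]
-6<4: swap(8,9), lo=9 mid=10 ⇒ [2, -2, -7, -1, -8, -5, -4, 3, -6, 4, 1, 6, 7]
1<4: swap(9,10), lo=10 mid=11 ⇒ [2, -2, -7, -1, -8, -5, -4, 3, -6, 1, 4, 6, 7]
done. lo=10 hi=10; arr=[2, -2, -7, -1, -8, -5, -4, 3, -6, 1, 4, 6, 7]

[2, -2, -7, -1, -8, -5, -4, 3, -6, 1, 4, 6, 7]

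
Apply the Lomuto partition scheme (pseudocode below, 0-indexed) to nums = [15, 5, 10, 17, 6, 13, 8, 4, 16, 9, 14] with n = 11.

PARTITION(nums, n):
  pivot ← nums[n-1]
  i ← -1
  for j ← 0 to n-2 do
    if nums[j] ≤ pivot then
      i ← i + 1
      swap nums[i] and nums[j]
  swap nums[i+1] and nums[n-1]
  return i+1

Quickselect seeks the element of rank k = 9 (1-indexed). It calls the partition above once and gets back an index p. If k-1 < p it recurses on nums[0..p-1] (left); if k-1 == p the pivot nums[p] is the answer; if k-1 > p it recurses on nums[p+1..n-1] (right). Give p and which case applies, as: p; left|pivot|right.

7; right

pivot = nums[10] = 14; i = -1
j=0: nums[0]=15 > 14 → no swap
j=1: nums[1]=5 ≤ 14 → i=0, swap nums[0],nums[1] → [5, 15, 10, 17, 6, 13, 8, 4, 16, 9, 14]
j=2: nums[2]=10 ≤ 14 → i=1, swap nums[1],nums[2] → [5, 10, 15, 17, 6, 13, 8, 4, 16, 9, 14]
j=3: nums[3]=17 > 14 → no swap
j=4: nums[4]=6 ≤ 14 → i=2, swap nums[2],nums[4] → [5, 10, 6, 17, 15, 13, 8, 4, 16, 9, 14]
j=5: nums[5]=13 ≤ 14 → i=3, swap nums[3],nums[5] → [5, 10, 6, 13, 15, 17, 8, 4, 16, 9, 14]
j=6: nums[6]=8 ≤ 14 → i=4, swap nums[4],nums[6] → [5, 10, 6, 13, 8, 17, 15, 4, 16, 9, 14]
j=7: nums[7]=4 ≤ 14 → i=5, swap nums[5],nums[7] → [5, 10, 6, 13, 8, 4, 15, 17, 16, 9, 14]
j=8: nums[8]=16 > 14 → no swap
j=9: nums[9]=9 ≤ 14 → i=6, swap nums[6],nums[9] → [5, 10, 6, 13, 8, 4, 9, 17, 16, 15, 14]
final swap nums[7],nums[10] → [5, 10, 6, 13, 8, 4, 9, 14, 16, 15, 17]; return 7
p = 7; k-1 = 8 > 7 ⇒ right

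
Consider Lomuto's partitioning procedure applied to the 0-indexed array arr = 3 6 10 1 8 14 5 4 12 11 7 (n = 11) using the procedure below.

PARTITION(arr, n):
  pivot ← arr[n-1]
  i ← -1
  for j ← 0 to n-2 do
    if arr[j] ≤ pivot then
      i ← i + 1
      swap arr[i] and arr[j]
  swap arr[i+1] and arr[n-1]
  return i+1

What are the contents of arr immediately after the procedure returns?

pivot = arr[10] = 7; i = -1
j=0: arr[0]=3 ≤ 7 → i=0, swap arr[0],arr[0] (no change) → 3 6 10 1 8 14 5 4 12 11 7
j=1: arr[1]=6 ≤ 7 → i=1, swap arr[1],arr[1] (no change) → 3 6 10 1 8 14 5 4 12 11 7
j=2: arr[2]=10 > 7 → no swap
j=3: arr[3]=1 ≤ 7 → i=2, swap arr[2],arr[3] → 3 6 1 10 8 14 5 4 12 11 7
j=4: arr[4]=8 > 7 → no swap
j=5: arr[5]=14 > 7 → no swap
j=6: arr[6]=5 ≤ 7 → i=3, swap arr[3],arr[6] → 3 6 1 5 8 14 10 4 12 11 7
j=7: arr[7]=4 ≤ 7 → i=4, swap arr[4],arr[7] → 3 6 1 5 4 14 10 8 12 11 7
j=8: arr[8]=12 > 7 → no swap
j=9: arr[9]=11 > 7 → no swap
final swap arr[5],arr[10] → 3 6 1 5 4 7 10 8 12 11 14; return 5

3 6 1 5 4 7 10 8 12 11 14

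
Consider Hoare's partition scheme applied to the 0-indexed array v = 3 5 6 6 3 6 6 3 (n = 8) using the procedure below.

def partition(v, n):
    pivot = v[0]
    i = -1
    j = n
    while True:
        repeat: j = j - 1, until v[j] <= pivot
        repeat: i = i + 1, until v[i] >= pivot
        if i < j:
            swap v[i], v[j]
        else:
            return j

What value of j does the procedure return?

1

pivot = v[0] = 3; i = -1, j = 8
j→7 (v[7]=3≤3), i→0 (v[0]=3≥3); i<j, swap → 3 5 6 6 3 6 6 3
j→4 (v[4]=3≤3), i→1 (v[1]=5≥3); i<j, swap → 3 3 6 6 5 6 6 3
j→1, i→2; i≥j, return j=1. v = 3 3 6 6 5 6 6 3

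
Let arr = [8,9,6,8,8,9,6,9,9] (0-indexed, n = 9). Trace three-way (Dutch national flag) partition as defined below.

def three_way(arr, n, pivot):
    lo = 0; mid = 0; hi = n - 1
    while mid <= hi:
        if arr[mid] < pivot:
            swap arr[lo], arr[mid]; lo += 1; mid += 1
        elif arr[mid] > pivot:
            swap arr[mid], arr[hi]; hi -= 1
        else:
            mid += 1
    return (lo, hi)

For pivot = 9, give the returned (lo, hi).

pivot = 9; lo=0, mid=0, hi=8
arr[mid]=8<9: swap arr[0],arr[0]; lo=1,mid=1 → [8,9,6,8,8,9,6,9,9]
arr[mid]=9=9: mid=2
arr[mid]=6<9: swap arr[1],arr[2]; lo=2,mid=3 → [8,6,9,8,8,9,6,9,9]
arr[mid]=8<9: swap arr[2],arr[3]; lo=3,mid=4 → [8,6,8,9,8,9,6,9,9]
arr[mid]=8<9: swap arr[3],arr[4]; lo=4,mid=5 → [8,6,8,8,9,9,6,9,9]
arr[mid]=9=9: mid=6
arr[mid]=6<9: swap arr[4],arr[6]; lo=5,mid=7 → [8,6,8,8,6,9,9,9,9]
arr[mid]=9=9: mid=8
arr[mid]=9=9: mid=9
end: lo=5, hi=8; arr = [8,6,8,8,6,9,9,9,9]

(5, 8)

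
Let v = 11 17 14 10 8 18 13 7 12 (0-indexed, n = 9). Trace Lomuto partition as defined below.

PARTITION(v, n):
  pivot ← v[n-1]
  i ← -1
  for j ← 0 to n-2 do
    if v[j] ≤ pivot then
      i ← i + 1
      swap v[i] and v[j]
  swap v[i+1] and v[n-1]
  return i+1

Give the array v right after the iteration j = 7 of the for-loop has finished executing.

11 10 8 7 14 18 13 17 12

pivot=12, i=-1
j=0: 11≤12, i=0, swap(0,0) ⇒ 11 17 14 10 8 18 13 7 12
j=1: 17>12, skip
j=2: 14>12, skip
j=3: 10≤12, i=1, swap(1,3) ⇒ 11 10 14 17 8 18 13 7 12
j=4: 8≤12, i=2, swap(2,4) ⇒ 11 10 8 17 14 18 13 7 12
j=5: 18>12, skip
j=6: 13>12, skip
j=7: 7≤12, i=3, swap(3,7) ⇒ 11 10 8 7 14 18 13 17 12
(after j=7) v = 11 10 8 7 14 18 13 17 12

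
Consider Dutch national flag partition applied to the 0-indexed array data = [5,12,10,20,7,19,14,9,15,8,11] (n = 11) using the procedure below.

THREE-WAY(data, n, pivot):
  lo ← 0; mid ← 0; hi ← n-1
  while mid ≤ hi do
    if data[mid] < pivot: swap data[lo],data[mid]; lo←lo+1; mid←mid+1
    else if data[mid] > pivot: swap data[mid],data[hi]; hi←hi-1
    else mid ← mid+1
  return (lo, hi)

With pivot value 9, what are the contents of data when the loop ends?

lo=0 mid=0 hi=10
5<9: swap(0,0), lo=1 mid=1 ⇒ [5,12,10,20,7,19,14,9,15,8,11]
12>9: swap(1,10), hi=9 ⇒ [5,11,10,20,7,19,14,9,15,8,12]
11>9: swap(1,9), hi=8 ⇒ [5,8,10,20,7,19,14,9,15,11,12]
8<9: swap(1,1), lo=2 mid=2 ⇒ [5,8,10,20,7,19,14,9,15,11,12]
10>9: swap(2,8), hi=7 ⇒ [5,8,15,20,7,19,14,9,10,11,12]
15>9: swap(2,7), hi=6 ⇒ [5,8,9,20,7,19,14,15,10,11,12]
9=9: mid=3
20>9: swap(3,6), hi=5 ⇒ [5,8,9,14,7,19,20,15,10,11,12]
14>9: swap(3,5), hi=4 ⇒ [5,8,9,19,7,14,20,15,10,11,12]
19>9: swap(3,4), hi=3 ⇒ [5,8,9,7,19,14,20,15,10,11,12]
7<9: swap(2,3), lo=3 mid=4 ⇒ [5,8,7,9,19,14,20,15,10,11,12]
done. lo=3 hi=3; data=[5,8,7,9,19,14,20,15,10,11,12]

[5,8,7,9,19,14,20,15,10,11,12]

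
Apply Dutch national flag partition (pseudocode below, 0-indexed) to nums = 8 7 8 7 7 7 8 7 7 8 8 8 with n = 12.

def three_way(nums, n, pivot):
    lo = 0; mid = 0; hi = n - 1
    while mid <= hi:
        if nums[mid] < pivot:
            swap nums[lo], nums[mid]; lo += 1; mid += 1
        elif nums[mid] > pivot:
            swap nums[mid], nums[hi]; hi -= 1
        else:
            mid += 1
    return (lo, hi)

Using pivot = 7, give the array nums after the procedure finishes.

pivot = 7; lo=0, mid=0, hi=11
nums[mid]=8>7: swap nums[0],nums[11]; hi=10 → 8 7 8 7 7 7 8 7 7 8 8 8
nums[mid]=8>7: swap nums[0],nums[10]; hi=9 → 8 7 8 7 7 7 8 7 7 8 8 8
nums[mid]=8>7: swap nums[0],nums[9]; hi=8 → 8 7 8 7 7 7 8 7 7 8 8 8
nums[mid]=8>7: swap nums[0],nums[8]; hi=7 → 7 7 8 7 7 7 8 7 8 8 8 8
nums[mid]=7=7: mid=1
nums[mid]=7=7: mid=2
nums[mid]=8>7: swap nums[2],nums[7]; hi=6 → 7 7 7 7 7 7 8 8 8 8 8 8
nums[mid]=7=7: mid=3
nums[mid]=7=7: mid=4
nums[mid]=7=7: mid=5
nums[mid]=7=7: mid=6
nums[mid]=8>7: swap nums[6],nums[6]; hi=5 → 7 7 7 7 7 7 8 8 8 8 8 8
end: lo=0, hi=5; nums = 7 7 7 7 7 7 8 8 8 8 8 8

7 7 7 7 7 7 8 8 8 8 8 8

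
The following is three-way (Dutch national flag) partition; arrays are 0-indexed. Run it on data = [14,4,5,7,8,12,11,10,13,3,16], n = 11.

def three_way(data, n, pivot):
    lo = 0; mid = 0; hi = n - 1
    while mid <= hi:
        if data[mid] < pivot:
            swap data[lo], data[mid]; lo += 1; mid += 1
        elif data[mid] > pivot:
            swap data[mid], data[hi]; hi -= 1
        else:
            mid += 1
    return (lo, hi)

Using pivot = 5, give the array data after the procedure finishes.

[3,4,5,8,12,11,10,13,7,16,14]

pivot = 5; lo=0, mid=0, hi=10
data[mid]=14>5: swap data[0],data[10]; hi=9 → [16,4,5,7,8,12,11,10,13,3,14]
data[mid]=16>5: swap data[0],data[9]; hi=8 → [3,4,5,7,8,12,11,10,13,16,14]
data[mid]=3<5: swap data[0],data[0]; lo=1,mid=1 → [3,4,5,7,8,12,11,10,13,16,14]
data[mid]=4<5: swap data[1],data[1]; lo=2,mid=2 → [3,4,5,7,8,12,11,10,13,16,14]
data[mid]=5=5: mid=3
data[mid]=7>5: swap data[3],data[8]; hi=7 → [3,4,5,13,8,12,11,10,7,16,14]
data[mid]=13>5: swap data[3],data[7]; hi=6 → [3,4,5,10,8,12,11,13,7,16,14]
data[mid]=10>5: swap data[3],data[6]; hi=5 → [3,4,5,11,8,12,10,13,7,16,14]
data[mid]=11>5: swap data[3],data[5]; hi=4 → [3,4,5,12,8,11,10,13,7,16,14]
data[mid]=12>5: swap data[3],data[4]; hi=3 → [3,4,5,8,12,11,10,13,7,16,14]
data[mid]=8>5: swap data[3],data[3]; hi=2 → [3,4,5,8,12,11,10,13,7,16,14]
end: lo=2, hi=2; data = [3,4,5,8,12,11,10,13,7,16,14]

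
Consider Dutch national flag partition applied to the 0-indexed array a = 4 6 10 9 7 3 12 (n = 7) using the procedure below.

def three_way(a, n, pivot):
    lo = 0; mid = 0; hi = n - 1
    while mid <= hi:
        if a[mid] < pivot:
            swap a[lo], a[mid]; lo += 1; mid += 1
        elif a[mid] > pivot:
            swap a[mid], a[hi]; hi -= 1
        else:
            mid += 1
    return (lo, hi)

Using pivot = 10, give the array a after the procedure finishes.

4 6 9 7 3 10 12

pivot = 10; lo=0, mid=0, hi=6
a[mid]=4<10: swap a[0],a[0]; lo=1,mid=1 → 4 6 10 9 7 3 12
a[mid]=6<10: swap a[1],a[1]; lo=2,mid=2 → 4 6 10 9 7 3 12
a[mid]=10=10: mid=3
a[mid]=9<10: swap a[2],a[3]; lo=3,mid=4 → 4 6 9 10 7 3 12
a[mid]=7<10: swap a[3],a[4]; lo=4,mid=5 → 4 6 9 7 10 3 12
a[mid]=3<10: swap a[4],a[5]; lo=5,mid=6 → 4 6 9 7 3 10 12
a[mid]=12>10: swap a[6],a[6]; hi=5 → 4 6 9 7 3 10 12
end: lo=5, hi=5; a = 4 6 9 7 3 10 12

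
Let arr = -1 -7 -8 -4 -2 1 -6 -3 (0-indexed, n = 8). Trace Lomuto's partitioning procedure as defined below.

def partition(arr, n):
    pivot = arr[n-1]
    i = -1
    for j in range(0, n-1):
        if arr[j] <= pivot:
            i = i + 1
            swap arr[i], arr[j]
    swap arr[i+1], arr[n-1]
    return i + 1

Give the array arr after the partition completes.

pivot = arr[7] = -3; i = -1
j=0: arr[0]=-1 > -3 → no swap
j=1: arr[1]=-7 ≤ -3 → i=0, swap arr[0],arr[1] → -7 -1 -8 -4 -2 1 -6 -3
j=2: arr[2]=-8 ≤ -3 → i=1, swap arr[1],arr[2] → -7 -8 -1 -4 -2 1 -6 -3
j=3: arr[3]=-4 ≤ -3 → i=2, swap arr[2],arr[3] → -7 -8 -4 -1 -2 1 -6 -3
j=4: arr[4]=-2 > -3 → no swap
j=5: arr[5]=1 > -3 → no swap
j=6: arr[6]=-6 ≤ -3 → i=3, swap arr[3],arr[6] → -7 -8 -4 -6 -2 1 -1 -3
final swap arr[4],arr[7] → -7 -8 -4 -6 -3 1 -1 -2; return 4

-7 -8 -4 -6 -3 1 -1 -2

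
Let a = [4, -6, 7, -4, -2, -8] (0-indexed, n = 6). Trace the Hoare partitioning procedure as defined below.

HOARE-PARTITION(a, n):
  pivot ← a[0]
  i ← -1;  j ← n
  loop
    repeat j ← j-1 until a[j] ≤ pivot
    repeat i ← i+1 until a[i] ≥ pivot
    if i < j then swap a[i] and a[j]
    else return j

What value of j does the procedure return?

3

pivot = a[0] = 4; i = -1, j = 6
j→5 (a[5]=-8≤4), i→0 (a[0]=4≥4); i<j, swap → [-8, -6, 7, -4, -2, 4]
j→4 (a[4]=-2≤4), i→2 (a[2]=7≥4); i<j, swap → [-8, -6, -2, -4, 7, 4]
j→3, i→4; i≥j, return j=3. a = [-8, -6, -2, -4, 7, 4]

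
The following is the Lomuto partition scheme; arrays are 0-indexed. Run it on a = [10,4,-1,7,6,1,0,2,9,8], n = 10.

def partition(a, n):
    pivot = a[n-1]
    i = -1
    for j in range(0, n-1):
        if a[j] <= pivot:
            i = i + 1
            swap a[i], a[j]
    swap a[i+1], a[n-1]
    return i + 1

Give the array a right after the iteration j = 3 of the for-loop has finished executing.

[4,-1,7,10,6,1,0,2,9,8]

pivot = a[9] = 8; i = -1
j=0: a[0]=10 > 8 → no swap
j=1: a[1]=4 ≤ 8 → i=0, swap a[0],a[1] → [4,10,-1,7,6,1,0,2,9,8]
j=2: a[2]=-1 ≤ 8 → i=1, swap a[1],a[2] → [4,-1,10,7,6,1,0,2,9,8]
j=3: a[3]=7 ≤ 8 → i=2, swap a[2],a[3] → [4,-1,7,10,6,1,0,2,9,8]
(after j=3) a = [4,-1,7,10,6,1,0,2,9,8]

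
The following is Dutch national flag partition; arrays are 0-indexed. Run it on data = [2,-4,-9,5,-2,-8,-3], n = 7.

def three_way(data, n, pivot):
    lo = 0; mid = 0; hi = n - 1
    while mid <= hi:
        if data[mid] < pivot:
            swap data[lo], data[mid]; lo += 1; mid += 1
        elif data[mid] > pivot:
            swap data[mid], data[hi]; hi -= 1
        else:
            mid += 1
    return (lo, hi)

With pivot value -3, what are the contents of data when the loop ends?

[-4,-9,-8,-3,-2,5,2]

lo=0 mid=0 hi=6
2>-3: swap(0,6), hi=5 ⇒ [-3,-4,-9,5,-2,-8,2]
-3=-3: mid=1
-4<-3: swap(0,1), lo=1 mid=2 ⇒ [-4,-3,-9,5,-2,-8,2]
-9<-3: swap(1,2), lo=2 mid=3 ⇒ [-4,-9,-3,5,-2,-8,2]
5>-3: swap(3,5), hi=4 ⇒ [-4,-9,-3,-8,-2,5,2]
-8<-3: swap(2,3), lo=3 mid=4 ⇒ [-4,-9,-8,-3,-2,5,2]
-2>-3: swap(4,4), hi=3 ⇒ [-4,-9,-8,-3,-2,5,2]
done. lo=3 hi=3; data=[-4,-9,-8,-3,-2,5,2]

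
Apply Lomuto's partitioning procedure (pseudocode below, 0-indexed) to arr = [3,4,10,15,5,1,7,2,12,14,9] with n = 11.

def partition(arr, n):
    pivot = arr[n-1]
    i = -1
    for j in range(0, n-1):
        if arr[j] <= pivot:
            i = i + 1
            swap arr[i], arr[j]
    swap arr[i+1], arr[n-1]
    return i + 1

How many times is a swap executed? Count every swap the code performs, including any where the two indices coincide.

pivot = arr[10] = 9; i = -1
j=0: arr[0]=3 ≤ 9 → i=0, swap arr[0],arr[0] (no change) → [3,4,10,15,5,1,7,2,12,14,9]
j=1: arr[1]=4 ≤ 9 → i=1, swap arr[1],arr[1] (no change) → [3,4,10,15,5,1,7,2,12,14,9]
j=2: arr[2]=10 > 9 → no swap
j=3: arr[3]=15 > 9 → no swap
j=4: arr[4]=5 ≤ 9 → i=2, swap arr[2],arr[4] → [3,4,5,15,10,1,7,2,12,14,9]
j=5: arr[5]=1 ≤ 9 → i=3, swap arr[3],arr[5] → [3,4,5,1,10,15,7,2,12,14,9]
j=6: arr[6]=7 ≤ 9 → i=4, swap arr[4],arr[6] → [3,4,5,1,7,15,10,2,12,14,9]
j=7: arr[7]=2 ≤ 9 → i=5, swap arr[5],arr[7] → [3,4,5,1,7,2,10,15,12,14,9]
j=8: arr[8]=12 > 9 → no swap
j=9: arr[9]=14 > 9 → no swap
final swap arr[6],arr[10] → [3,4,5,1,7,2,9,15,12,14,10]; return 6

7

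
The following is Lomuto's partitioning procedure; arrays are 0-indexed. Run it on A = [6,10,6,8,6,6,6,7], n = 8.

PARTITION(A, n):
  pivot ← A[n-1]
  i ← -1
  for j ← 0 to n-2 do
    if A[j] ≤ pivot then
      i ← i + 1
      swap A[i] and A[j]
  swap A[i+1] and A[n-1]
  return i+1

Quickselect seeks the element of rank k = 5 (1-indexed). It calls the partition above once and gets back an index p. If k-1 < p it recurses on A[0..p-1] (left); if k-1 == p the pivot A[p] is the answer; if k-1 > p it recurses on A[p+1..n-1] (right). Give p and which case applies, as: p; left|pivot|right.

pivot=7, i=-1
j=0: 6≤7, i=0, swap(0,0) ⇒ [6,10,6,8,6,6,6,7]
j=1: 10>7, skip
j=2: 6≤7, i=1, swap(1,2) ⇒ [6,6,10,8,6,6,6,7]
j=3: 8>7, skip
j=4: 6≤7, i=2, swap(2,4) ⇒ [6,6,6,8,10,6,6,7]
j=5: 6≤7, i=3, swap(3,5) ⇒ [6,6,6,6,10,8,6,7]
j=6: 6≤7, i=4, swap(4,6) ⇒ [6,6,6,6,6,8,10,7]
swap(5,7) ⇒ [6,6,6,6,6,7,10,8]; return 5
p = 5; k-1 = 4 < 5 ⇒ left

5; left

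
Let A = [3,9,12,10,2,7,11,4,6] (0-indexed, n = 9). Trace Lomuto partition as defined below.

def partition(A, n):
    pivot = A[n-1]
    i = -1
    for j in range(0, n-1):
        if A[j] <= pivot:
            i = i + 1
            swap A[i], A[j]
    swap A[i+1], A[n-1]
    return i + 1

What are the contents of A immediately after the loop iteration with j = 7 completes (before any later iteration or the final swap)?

[3,2,4,10,9,7,11,12,6]

pivot = A[8] = 6; i = -1
j=0: A[0]=3 ≤ 6 → i=0, swap A[0],A[0] (no change) → [3,9,12,10,2,7,11,4,6]
j=1: A[1]=9 > 6 → no swap
j=2: A[2]=12 > 6 → no swap
j=3: A[3]=10 > 6 → no swap
j=4: A[4]=2 ≤ 6 → i=1, swap A[1],A[4] → [3,2,12,10,9,7,11,4,6]
j=5: A[5]=7 > 6 → no swap
j=6: A[6]=11 > 6 → no swap
j=7: A[7]=4 ≤ 6 → i=2, swap A[2],A[7] → [3,2,4,10,9,7,11,12,6]
(after j=7) A = [3,2,4,10,9,7,11,12,6]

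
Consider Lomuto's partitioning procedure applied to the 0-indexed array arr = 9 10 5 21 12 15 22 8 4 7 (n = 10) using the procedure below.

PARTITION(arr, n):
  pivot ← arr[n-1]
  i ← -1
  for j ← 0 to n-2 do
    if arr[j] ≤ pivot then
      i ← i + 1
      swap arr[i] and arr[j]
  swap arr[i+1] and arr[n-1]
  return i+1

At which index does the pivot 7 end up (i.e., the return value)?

2

pivot=7, i=-1
j=0: 9>7, skip
j=1: 10>7, skip
j=2: 5≤7, i=0, swap(0,2) ⇒ 5 10 9 21 12 15 22 8 4 7
j=3: 21>7, skip
j=4: 12>7, skip
j=5: 15>7, skip
j=6: 22>7, skip
j=7: 8>7, skip
j=8: 4≤7, i=1, swap(1,8) ⇒ 5 4 9 21 12 15 22 8 10 7
swap(2,9) ⇒ 5 4 7 21 12 15 22 8 10 9; return 2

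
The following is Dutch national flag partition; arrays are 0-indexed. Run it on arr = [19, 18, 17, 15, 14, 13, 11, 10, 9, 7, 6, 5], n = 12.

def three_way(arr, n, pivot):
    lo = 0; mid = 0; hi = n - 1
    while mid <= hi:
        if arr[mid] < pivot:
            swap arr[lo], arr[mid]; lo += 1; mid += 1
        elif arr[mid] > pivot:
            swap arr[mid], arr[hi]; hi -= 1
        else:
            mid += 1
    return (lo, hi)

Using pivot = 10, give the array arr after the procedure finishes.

[5, 6, 7, 9, 10, 11, 13, 14, 15, 17, 18, 19]

pivot = 10; lo=0, mid=0, hi=11
arr[mid]=19>10: swap arr[0],arr[11]; hi=10 → [5, 18, 17, 15, 14, 13, 11, 10, 9, 7, 6, 19]
arr[mid]=5<10: swap arr[0],arr[0]; lo=1,mid=1 → [5, 18, 17, 15, 14, 13, 11, 10, 9, 7, 6, 19]
arr[mid]=18>10: swap arr[1],arr[10]; hi=9 → [5, 6, 17, 15, 14, 13, 11, 10, 9, 7, 18, 19]
arr[mid]=6<10: swap arr[1],arr[1]; lo=2,mid=2 → [5, 6, 17, 15, 14, 13, 11, 10, 9, 7, 18, 19]
arr[mid]=17>10: swap arr[2],arr[9]; hi=8 → [5, 6, 7, 15, 14, 13, 11, 10, 9, 17, 18, 19]
arr[mid]=7<10: swap arr[2],arr[2]; lo=3,mid=3 → [5, 6, 7, 15, 14, 13, 11, 10, 9, 17, 18, 19]
arr[mid]=15>10: swap arr[3],arr[8]; hi=7 → [5, 6, 7, 9, 14, 13, 11, 10, 15, 17, 18, 19]
arr[mid]=9<10: swap arr[3],arr[3]; lo=4,mid=4 → [5, 6, 7, 9, 14, 13, 11, 10, 15, 17, 18, 19]
arr[mid]=14>10: swap arr[4],arr[7]; hi=6 → [5, 6, 7, 9, 10, 13, 11, 14, 15, 17, 18, 19]
arr[mid]=10=10: mid=5
arr[mid]=13>10: swap arr[5],arr[6]; hi=5 → [5, 6, 7, 9, 10, 11, 13, 14, 15, 17, 18, 19]
arr[mid]=11>10: swap arr[5],arr[5]; hi=4 → [5, 6, 7, 9, 10, 11, 13, 14, 15, 17, 18, 19]
end: lo=4, hi=4; arr = [5, 6, 7, 9, 10, 11, 13, 14, 15, 17, 18, 19]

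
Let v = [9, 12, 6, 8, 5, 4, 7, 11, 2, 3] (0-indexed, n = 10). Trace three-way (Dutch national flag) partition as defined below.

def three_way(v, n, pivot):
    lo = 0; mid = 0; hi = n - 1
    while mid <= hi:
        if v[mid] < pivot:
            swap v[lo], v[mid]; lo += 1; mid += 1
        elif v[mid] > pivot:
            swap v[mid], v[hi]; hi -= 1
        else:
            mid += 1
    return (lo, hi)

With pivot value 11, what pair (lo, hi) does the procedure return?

pivot = 11; lo=0, mid=0, hi=9
v[mid]=9<11: swap v[0],v[0]; lo=1,mid=1 → [9, 12, 6, 8, 5, 4, 7, 11, 2, 3]
v[mid]=12>11: swap v[1],v[9]; hi=8 → [9, 3, 6, 8, 5, 4, 7, 11, 2, 12]
v[mid]=3<11: swap v[1],v[1]; lo=2,mid=2 → [9, 3, 6, 8, 5, 4, 7, 11, 2, 12]
v[mid]=6<11: swap v[2],v[2]; lo=3,mid=3 → [9, 3, 6, 8, 5, 4, 7, 11, 2, 12]
v[mid]=8<11: swap v[3],v[3]; lo=4,mid=4 → [9, 3, 6, 8, 5, 4, 7, 11, 2, 12]
v[mid]=5<11: swap v[4],v[4]; lo=5,mid=5 → [9, 3, 6, 8, 5, 4, 7, 11, 2, 12]
v[mid]=4<11: swap v[5],v[5]; lo=6,mid=6 → [9, 3, 6, 8, 5, 4, 7, 11, 2, 12]
v[mid]=7<11: swap v[6],v[6]; lo=7,mid=7 → [9, 3, 6, 8, 5, 4, 7, 11, 2, 12]
v[mid]=11=11: mid=8
v[mid]=2<11: swap v[7],v[8]; lo=8,mid=9 → [9, 3, 6, 8, 5, 4, 7, 2, 11, 12]
end: lo=8, hi=8; v = [9, 3, 6, 8, 5, 4, 7, 2, 11, 12]

(8, 8)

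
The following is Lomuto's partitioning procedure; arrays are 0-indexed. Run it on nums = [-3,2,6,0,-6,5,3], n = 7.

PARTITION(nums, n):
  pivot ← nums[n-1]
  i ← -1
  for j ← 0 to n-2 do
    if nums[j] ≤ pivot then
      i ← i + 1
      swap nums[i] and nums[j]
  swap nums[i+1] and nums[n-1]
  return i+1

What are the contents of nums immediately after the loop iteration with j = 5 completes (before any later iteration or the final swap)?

[-3,2,0,-6,6,5,3]

pivot = nums[6] = 3; i = -1
j=0: nums[0]=-3 ≤ 3 → i=0, swap nums[0],nums[0] (no change) → [-3,2,6,0,-6,5,3]
j=1: nums[1]=2 ≤ 3 → i=1, swap nums[1],nums[1] (no change) → [-3,2,6,0,-6,5,3]
j=2: nums[2]=6 > 3 → no swap
j=3: nums[3]=0 ≤ 3 → i=2, swap nums[2],nums[3] → [-3,2,0,6,-6,5,3]
j=4: nums[4]=-6 ≤ 3 → i=3, swap nums[3],nums[4] → [-3,2,0,-6,6,5,3]
j=5: nums[5]=5 > 3 → no swap
(after j=5) nums = [-3,2,0,-6,6,5,3]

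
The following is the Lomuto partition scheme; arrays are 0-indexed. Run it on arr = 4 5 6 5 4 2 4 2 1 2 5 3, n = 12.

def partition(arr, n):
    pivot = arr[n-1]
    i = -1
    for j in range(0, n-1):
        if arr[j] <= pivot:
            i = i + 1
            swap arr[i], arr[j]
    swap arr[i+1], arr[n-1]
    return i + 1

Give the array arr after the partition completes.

2 2 1 2 3 4 4 5 6 5 5 4

pivot=3, i=-1
j=0: 4>3, skip
j=1: 5>3, skip
j=2: 6>3, skip
j=3: 5>3, skip
j=4: 4>3, skip
j=5: 2≤3, i=0, swap(0,5) ⇒ 2 5 6 5 4 4 4 2 1 2 5 3
j=6: 4>3, skip
j=7: 2≤3, i=1, swap(1,7) ⇒ 2 2 6 5 4 4 4 5 1 2 5 3
j=8: 1≤3, i=2, swap(2,8) ⇒ 2 2 1 5 4 4 4 5 6 2 5 3
j=9: 2≤3, i=3, swap(3,9) ⇒ 2 2 1 2 4 4 4 5 6 5 5 3
j=10: 5>3, skip
swap(4,11) ⇒ 2 2 1 2 3 4 4 5 6 5 5 4; return 4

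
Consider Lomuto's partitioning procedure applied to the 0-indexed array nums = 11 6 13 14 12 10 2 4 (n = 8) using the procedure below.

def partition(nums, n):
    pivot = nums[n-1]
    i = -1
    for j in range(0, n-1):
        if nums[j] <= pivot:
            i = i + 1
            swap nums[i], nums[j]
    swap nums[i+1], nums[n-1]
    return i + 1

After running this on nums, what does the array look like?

2 4 13 14 12 10 11 6

pivot = nums[7] = 4; i = -1
j=0: nums[0]=11 > 4 → no swap
j=1: nums[1]=6 > 4 → no swap
j=2: nums[2]=13 > 4 → no swap
j=3: nums[3]=14 > 4 → no swap
j=4: nums[4]=12 > 4 → no swap
j=5: nums[5]=10 > 4 → no swap
j=6: nums[6]=2 ≤ 4 → i=0, swap nums[0],nums[6] → 2 6 13 14 12 10 11 4
final swap nums[1],nums[7] → 2 4 13 14 12 10 11 6; return 1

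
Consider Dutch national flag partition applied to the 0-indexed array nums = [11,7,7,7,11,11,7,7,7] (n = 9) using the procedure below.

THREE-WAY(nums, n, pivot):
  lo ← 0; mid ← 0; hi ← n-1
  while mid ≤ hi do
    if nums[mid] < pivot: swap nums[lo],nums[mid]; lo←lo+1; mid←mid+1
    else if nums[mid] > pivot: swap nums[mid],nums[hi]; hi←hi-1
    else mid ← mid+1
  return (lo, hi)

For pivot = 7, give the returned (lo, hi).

(0, 5)

pivot = 7; lo=0, mid=0, hi=8
nums[mid]=11>7: swap nums[0],nums[8]; hi=7 → [7,7,7,7,11,11,7,7,11]
nums[mid]=7=7: mid=1
nums[mid]=7=7: mid=2
nums[mid]=7=7: mid=3
nums[mid]=7=7: mid=4
nums[mid]=11>7: swap nums[4],nums[7]; hi=6 → [7,7,7,7,7,11,7,11,11]
nums[mid]=7=7: mid=5
nums[mid]=11>7: swap nums[5],nums[6]; hi=5 → [7,7,7,7,7,7,11,11,11]
nums[mid]=7=7: mid=6
end: lo=0, hi=5; nums = [7,7,7,7,7,7,11,11,11]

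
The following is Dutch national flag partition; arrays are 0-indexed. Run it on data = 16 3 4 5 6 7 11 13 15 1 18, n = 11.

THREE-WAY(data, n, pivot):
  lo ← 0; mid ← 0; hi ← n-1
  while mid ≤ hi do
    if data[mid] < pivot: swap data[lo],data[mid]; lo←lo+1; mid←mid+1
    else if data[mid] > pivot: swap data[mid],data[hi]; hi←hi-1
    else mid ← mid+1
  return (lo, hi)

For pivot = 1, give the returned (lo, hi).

pivot = 1; lo=0, mid=0, hi=10
data[mid]=16>1: swap data[0],data[10]; hi=9 → 18 3 4 5 6 7 11 13 15 1 16
data[mid]=18>1: swap data[0],data[9]; hi=8 → 1 3 4 5 6 7 11 13 15 18 16
data[mid]=1=1: mid=1
data[mid]=3>1: swap data[1],data[8]; hi=7 → 1 15 4 5 6 7 11 13 3 18 16
data[mid]=15>1: swap data[1],data[7]; hi=6 → 1 13 4 5 6 7 11 15 3 18 16
data[mid]=13>1: swap data[1],data[6]; hi=5 → 1 11 4 5 6 7 13 15 3 18 16
data[mid]=11>1: swap data[1],data[5]; hi=4 → 1 7 4 5 6 11 13 15 3 18 16
data[mid]=7>1: swap data[1],data[4]; hi=3 → 1 6 4 5 7 11 13 15 3 18 16
data[mid]=6>1: swap data[1],data[3]; hi=2 → 1 5 4 6 7 11 13 15 3 18 16
data[mid]=5>1: swap data[1],data[2]; hi=1 → 1 4 5 6 7 11 13 15 3 18 16
data[mid]=4>1: swap data[1],data[1]; hi=0 → 1 4 5 6 7 11 13 15 3 18 16
end: lo=0, hi=0; data = 1 4 5 6 7 11 13 15 3 18 16

(0, 0)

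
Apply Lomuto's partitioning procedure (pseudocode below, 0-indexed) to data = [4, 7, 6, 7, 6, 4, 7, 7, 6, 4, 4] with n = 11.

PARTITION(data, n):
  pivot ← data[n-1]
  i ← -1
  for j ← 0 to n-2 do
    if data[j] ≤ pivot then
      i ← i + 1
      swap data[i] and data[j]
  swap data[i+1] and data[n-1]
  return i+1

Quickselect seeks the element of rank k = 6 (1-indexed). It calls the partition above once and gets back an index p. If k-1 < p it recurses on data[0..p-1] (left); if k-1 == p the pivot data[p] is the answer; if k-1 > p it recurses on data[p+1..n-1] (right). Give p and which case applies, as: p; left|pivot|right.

pivot=4, i=-1
j=0: 4≤4, i=0, swap(0,0) ⇒ [4, 7, 6, 7, 6, 4, 7, 7, 6, 4, 4]
j=1: 7>4, skip
j=2: 6>4, skip
j=3: 7>4, skip
j=4: 6>4, skip
j=5: 4≤4, i=1, swap(1,5) ⇒ [4, 4, 6, 7, 6, 7, 7, 7, 6, 4, 4]
j=6: 7>4, skip
j=7: 7>4, skip
j=8: 6>4, skip
j=9: 4≤4, i=2, swap(2,9) ⇒ [4, 4, 4, 7, 6, 7, 7, 7, 6, 6, 4]
swap(3,10) ⇒ [4, 4, 4, 4, 6, 7, 7, 7, 6, 6, 7]; return 3
p = 3; k-1 = 5 > 3 ⇒ right

3; right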